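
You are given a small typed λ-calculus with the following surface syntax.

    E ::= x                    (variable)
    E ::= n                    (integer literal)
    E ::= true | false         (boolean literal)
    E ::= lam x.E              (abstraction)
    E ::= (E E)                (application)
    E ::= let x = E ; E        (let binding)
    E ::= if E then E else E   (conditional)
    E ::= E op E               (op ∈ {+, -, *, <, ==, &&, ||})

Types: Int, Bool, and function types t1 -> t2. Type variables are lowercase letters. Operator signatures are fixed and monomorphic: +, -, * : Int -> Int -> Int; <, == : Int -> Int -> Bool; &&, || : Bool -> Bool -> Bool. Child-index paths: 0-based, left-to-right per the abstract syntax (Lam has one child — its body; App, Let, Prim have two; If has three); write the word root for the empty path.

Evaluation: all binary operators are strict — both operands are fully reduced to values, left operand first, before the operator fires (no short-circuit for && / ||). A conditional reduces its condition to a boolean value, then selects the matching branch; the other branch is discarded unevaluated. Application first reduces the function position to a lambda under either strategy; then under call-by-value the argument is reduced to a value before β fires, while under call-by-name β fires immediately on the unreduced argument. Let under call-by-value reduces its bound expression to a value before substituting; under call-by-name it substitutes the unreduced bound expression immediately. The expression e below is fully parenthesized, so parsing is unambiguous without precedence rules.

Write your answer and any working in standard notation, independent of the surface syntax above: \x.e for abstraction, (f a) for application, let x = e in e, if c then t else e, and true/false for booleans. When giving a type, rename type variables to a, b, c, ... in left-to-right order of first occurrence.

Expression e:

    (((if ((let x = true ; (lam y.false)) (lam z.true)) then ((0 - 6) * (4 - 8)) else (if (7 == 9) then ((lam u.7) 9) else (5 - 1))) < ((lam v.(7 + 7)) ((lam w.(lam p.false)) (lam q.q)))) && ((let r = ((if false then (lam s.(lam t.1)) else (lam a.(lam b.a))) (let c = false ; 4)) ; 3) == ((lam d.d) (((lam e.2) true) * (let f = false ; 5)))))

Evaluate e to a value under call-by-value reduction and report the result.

Trace:
step 0: (((if ((let x = true in (\y.false)) (\z.true)) then ((0 - 6) * (4 - 8)) else (if (7 == 9) then ((\u.7) 9) else (5 - 1))) < ((\v.(7 + 7)) ((\w.(\p.false)) (\q.q)))) && ((let r = ((if false then (\s.(\t.1)) else (\a.(\b.a))) (let c = false in 4)) in 3) == ((\d.d) (((\e.2) true) * (let f = false in 5)))))
step 1: [let@0.0.0.0] (((if ((\y.false) (\z.true)) then ((0 - 6) * (4 - 8)) else (if (7 == 9) then ((\u.7) 9) else (5 - 1))) < ((\v.(7 + 7)) ((\w.(\p.false)) (\q.q)))) && ((let r = ((if false then (\s.(\t.1)) else (\a.(\b.a))) (let c = false in 4)) in 3) == ((\d.d) (((\e.2) true) * (let f = false in 5)))))
step 2: [beta@0.0.0] (((if false then ((0 - 6) * (4 - 8)) else (if (7 == 9) then ((\u.7) 9) else (5 - 1))) < ((\v.(7 + 7)) ((\w.(\p.false)) (\q.q)))) && ((let r = ((if false then (\s.(\t.1)) else (\a.(\b.a))) (let c = false in 4)) in 3) == ((\d.d) (((\e.2) true) * (let f = false in 5)))))
step 3: [if@0.0] (((if (7 == 9) then ((\u.7) 9) else (5 - 1)) < ((\v.(7 + 7)) ((\w.(\p.false)) (\q.q)))) && ((let r = ((if false then (\s.(\t.1)) else (\a.(\b.a))) (let c = false in 4)) in 3) == ((\d.d) (((\e.2) true) * (let f = false in 5)))))
step 4: [delta@0.0.0] (((if false then ((\u.7) 9) else (5 - 1)) < ((\v.(7 + 7)) ((\w.(\p.false)) (\q.q)))) && ((let r = ((if false then (\s.(\t.1)) else (\a.(\b.a))) (let c = false in 4)) in 3) == ((\d.d) (((\e.2) true) * (let f = false in 5)))))
step 5: [if@0.0] (((5 - 1) < ((\v.(7 + 7)) ((\w.(\p.false)) (\q.q)))) && ((let r = ((if false then (\s.(\t.1)) else (\a.(\b.a))) (let c = false in 4)) in 3) == ((\d.d) (((\e.2) true) * (let f = false in 5)))))
step 6: [delta@0.0] ((4 < ((\v.(7 + 7)) ((\w.(\p.false)) (\q.q)))) && ((let r = ((if false then (\s.(\t.1)) else (\a.(\b.a))) (let c = false in 4)) in 3) == ((\d.d) (((\e.2) true) * (let f = false in 5)))))
step 7: [beta@0.1.1] ((4 < ((\v.(7 + 7)) (\p.false))) && ((let r = ((if false then (\s.(\t.1)) else (\a.(\b.a))) (let c = false in 4)) in 3) == ((\d.d) (((\e.2) true) * (let f = false in 5)))))
step 8: [beta@0.1] ((4 < (7 + 7)) && ((let r = ((if false then (\s.(\t.1)) else (\a.(\b.a))) (let c = false in 4)) in 3) == ((\d.d) (((\e.2) true) * (let f = false in 5)))))
step 9: [delta@0.1] ((4 < 14) && ((let r = ((if false then (\s.(\t.1)) else (\a.(\b.a))) (let c = false in 4)) in 3) == ((\d.d) (((\e.2) true) * (let f = false in 5)))))
step 10: [delta@0] (true && ((let r = ((if false then (\s.(\t.1)) else (\a.(\b.a))) (let c = false in 4)) in 3) == ((\d.d) (((\e.2) true) * (let f = false in 5)))))
step 11: [if@1.0.0.0] (true && ((let r = ((\a.(\b.a)) (let c = false in 4)) in 3) == ((\d.d) (((\e.2) true) * (let f = false in 5)))))
step 12: [let@1.0.0.1] (true && ((let r = ((\a.(\b.a)) 4) in 3) == ((\d.d) (((\e.2) true) * (let f = false in 5)))))
step 13: [beta@1.0.0] (true && ((let r = (\b.4) in 3) == ((\d.d) (((\e.2) true) * (let f = false in 5)))))
step 14: [let@1.0] (true && (3 == ((\d.d) (((\e.2) true) * (let f = false in 5)))))
step 15: [beta@1.1.1.0] (true && (3 == ((\d.d) (2 * (let f = false in 5)))))
step 16: [let@1.1.1.1] (true && (3 == ((\d.d) (2 * 5))))
step 17: [delta@1.1.1] (true && (3 == ((\d.d) 10)))
step 18: [beta@1.1] (true && (3 == 10))
step 19: [delta@1] (true && false)
step 20: [delta@root] false

Answer: false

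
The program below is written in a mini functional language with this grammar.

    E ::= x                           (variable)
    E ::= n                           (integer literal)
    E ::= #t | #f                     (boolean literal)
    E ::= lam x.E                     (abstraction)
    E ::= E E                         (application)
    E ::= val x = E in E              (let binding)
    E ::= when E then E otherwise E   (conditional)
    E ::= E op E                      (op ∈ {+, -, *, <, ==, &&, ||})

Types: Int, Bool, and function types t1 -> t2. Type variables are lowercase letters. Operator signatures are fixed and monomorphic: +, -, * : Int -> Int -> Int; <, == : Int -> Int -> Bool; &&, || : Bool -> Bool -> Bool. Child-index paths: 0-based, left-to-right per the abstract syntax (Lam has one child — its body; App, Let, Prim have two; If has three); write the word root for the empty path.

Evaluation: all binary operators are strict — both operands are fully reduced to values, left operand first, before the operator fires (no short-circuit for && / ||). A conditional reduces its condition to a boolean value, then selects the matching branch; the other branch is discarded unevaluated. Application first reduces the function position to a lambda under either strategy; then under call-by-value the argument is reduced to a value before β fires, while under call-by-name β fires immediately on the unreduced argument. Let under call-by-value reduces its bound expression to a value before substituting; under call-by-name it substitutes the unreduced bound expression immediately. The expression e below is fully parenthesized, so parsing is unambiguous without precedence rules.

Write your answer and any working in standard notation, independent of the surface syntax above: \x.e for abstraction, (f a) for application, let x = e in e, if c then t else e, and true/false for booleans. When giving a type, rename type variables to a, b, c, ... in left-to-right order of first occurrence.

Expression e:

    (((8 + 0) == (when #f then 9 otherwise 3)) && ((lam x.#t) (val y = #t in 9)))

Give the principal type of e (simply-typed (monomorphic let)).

Derivation:
  unify Int ~ Int
  unify Int ~ Int
  unify Int ~ Int
  unify Bool ~ Bool
  unify Int ~ Int
  unify Int ~ Int
  unify Bool ~ Bool
\x._ : a -> Bool
let y : Bool
  unify a -> Bool ~ Int -> b
  unify a ~ Int
  unify Bool ~ b
_ _ : Bool
  unify Bool ~ Bool

Answer: Bool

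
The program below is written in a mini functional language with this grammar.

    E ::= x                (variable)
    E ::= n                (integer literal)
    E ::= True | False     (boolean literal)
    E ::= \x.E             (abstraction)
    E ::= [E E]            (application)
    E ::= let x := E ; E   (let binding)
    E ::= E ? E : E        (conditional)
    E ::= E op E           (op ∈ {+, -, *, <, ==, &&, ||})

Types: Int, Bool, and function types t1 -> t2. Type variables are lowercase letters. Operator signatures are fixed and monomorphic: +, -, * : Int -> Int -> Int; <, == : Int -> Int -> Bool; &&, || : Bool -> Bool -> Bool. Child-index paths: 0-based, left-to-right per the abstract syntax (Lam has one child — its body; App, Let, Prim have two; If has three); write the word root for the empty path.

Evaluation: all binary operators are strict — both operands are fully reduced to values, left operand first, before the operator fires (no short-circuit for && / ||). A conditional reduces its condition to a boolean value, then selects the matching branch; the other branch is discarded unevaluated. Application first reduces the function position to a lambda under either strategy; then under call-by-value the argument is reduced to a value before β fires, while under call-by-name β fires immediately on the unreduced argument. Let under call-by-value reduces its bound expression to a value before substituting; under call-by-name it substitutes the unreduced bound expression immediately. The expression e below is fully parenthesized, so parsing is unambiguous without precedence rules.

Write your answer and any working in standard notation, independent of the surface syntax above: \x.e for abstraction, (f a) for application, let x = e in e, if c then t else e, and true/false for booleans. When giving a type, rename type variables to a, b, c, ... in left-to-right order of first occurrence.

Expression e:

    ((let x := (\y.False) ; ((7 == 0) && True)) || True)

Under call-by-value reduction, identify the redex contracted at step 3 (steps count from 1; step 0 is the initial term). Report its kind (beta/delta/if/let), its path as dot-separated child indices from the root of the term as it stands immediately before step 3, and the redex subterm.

Trace:
step 0: ((let x = (\y.false) in ((7 == 0) && true)) || true)
step 1: [let@0] (((7 == 0) && true) || true)
step 2: [delta@0.0] ((false && true) || true)
step 3: [delta@0] (false || true)

Answer: delta at 0 : (false && true)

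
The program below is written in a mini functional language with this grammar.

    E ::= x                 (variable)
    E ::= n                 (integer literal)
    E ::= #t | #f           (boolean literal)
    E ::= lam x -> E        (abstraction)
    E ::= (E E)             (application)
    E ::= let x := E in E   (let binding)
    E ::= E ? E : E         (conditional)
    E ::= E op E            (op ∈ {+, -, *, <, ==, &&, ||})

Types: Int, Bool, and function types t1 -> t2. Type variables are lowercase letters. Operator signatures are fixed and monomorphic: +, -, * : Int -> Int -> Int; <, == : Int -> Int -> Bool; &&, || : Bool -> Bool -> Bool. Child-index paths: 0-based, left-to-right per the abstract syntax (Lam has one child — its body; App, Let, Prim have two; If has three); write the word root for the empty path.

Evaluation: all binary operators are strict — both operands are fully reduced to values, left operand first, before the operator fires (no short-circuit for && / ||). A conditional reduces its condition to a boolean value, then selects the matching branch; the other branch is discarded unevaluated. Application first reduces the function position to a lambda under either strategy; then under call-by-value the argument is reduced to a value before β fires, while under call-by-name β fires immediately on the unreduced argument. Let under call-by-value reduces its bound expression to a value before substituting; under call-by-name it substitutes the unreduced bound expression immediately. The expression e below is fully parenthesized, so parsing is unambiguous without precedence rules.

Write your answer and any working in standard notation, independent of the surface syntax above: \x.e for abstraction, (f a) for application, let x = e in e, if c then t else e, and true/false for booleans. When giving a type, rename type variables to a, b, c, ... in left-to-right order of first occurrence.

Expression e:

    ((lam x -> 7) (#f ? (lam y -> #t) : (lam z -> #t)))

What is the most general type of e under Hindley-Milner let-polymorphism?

Answer: Int

Working:
\x._ : a -> Int
  unify Bool ~ Bool
\y._ : b -> Bool
\z._ : c -> Bool
  unify b -> Bool ~ c -> Bool
  unify b ~ c
  unify Bool ~ Bool
  unify a -> Int ~ (c -> Bool) -> d
  unify a ~ c -> Bool
  unify Int ~ d
_ _ : Int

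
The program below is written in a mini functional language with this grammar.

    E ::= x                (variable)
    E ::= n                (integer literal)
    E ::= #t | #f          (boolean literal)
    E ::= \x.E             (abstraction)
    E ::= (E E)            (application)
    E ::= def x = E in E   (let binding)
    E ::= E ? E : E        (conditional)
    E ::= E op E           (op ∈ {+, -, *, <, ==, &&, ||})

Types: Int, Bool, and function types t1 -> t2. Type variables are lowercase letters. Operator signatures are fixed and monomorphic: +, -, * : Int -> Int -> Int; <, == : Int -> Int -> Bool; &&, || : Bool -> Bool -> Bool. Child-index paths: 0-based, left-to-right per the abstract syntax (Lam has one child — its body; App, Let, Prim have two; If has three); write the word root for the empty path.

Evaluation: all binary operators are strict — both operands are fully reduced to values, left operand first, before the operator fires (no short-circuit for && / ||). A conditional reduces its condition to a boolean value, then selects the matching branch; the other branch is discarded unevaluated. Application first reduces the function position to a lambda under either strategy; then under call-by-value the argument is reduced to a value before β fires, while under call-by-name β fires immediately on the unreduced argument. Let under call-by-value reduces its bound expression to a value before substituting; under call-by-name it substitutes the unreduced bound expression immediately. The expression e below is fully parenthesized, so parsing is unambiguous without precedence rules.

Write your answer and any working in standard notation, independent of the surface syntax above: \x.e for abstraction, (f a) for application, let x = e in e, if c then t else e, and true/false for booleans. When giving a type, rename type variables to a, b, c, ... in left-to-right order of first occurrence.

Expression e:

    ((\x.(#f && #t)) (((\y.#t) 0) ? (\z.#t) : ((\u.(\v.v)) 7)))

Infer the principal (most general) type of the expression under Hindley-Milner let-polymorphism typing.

Derivation:
  unify Bool ~ Bool
  unify Bool ~ Bool
\x._ : a -> Bool
\y._ : b -> Bool
  unify b -> Bool ~ Int -> c
  unify b ~ Int
  unify Bool ~ c
_ _ : Bool
  unify Bool ~ Bool
\z._ : d -> Bool
v : f
\v._ : f -> f
\u._ : e -> f -> f
  unify e -> f -> f ~ Int -> g
  unify e ~ Int
  unify f -> f ~ g
_ _ : f -> f
  unify d -> Bool ~ f -> f
  unify d ~ f
  unify Bool ~ f
  unify a -> Bool ~ (Bool -> Bool) -> h
  unify a ~ Bool -> Bool
  unify Bool ~ h
_ _ : Bool

Answer: Bool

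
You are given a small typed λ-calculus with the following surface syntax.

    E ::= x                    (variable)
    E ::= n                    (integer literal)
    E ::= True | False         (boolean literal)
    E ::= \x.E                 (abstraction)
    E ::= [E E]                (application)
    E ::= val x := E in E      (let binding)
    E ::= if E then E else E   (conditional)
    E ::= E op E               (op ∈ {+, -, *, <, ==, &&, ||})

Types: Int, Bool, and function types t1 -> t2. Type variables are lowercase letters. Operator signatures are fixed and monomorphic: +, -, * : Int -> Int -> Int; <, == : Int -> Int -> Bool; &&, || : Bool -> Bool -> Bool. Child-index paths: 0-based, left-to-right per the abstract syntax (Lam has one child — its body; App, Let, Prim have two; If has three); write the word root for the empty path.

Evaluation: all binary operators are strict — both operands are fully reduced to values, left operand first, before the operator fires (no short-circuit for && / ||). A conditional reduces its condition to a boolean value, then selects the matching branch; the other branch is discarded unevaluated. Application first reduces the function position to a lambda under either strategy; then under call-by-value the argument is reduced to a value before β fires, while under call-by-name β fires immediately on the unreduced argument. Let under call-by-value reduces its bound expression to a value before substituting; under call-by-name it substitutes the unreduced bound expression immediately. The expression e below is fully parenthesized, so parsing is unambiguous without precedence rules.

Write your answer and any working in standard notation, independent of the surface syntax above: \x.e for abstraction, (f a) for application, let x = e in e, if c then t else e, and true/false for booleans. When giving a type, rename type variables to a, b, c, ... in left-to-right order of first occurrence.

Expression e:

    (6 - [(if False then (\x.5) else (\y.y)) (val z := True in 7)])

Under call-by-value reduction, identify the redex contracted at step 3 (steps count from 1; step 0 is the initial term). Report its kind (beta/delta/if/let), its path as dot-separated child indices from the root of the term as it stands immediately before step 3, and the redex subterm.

Derivation:
step 0: (6 - ((if false then (\x.5) else (\y.y)) (let z = true in 7)))
step 1: [if@1.0] (6 - ((\y.y) (let z = true in 7)))
step 2: [let@1.1] (6 - ((\y.y) 7))
step 3: [beta@1] (6 - 7)

Answer: beta at 1 : ((\y.y) 7)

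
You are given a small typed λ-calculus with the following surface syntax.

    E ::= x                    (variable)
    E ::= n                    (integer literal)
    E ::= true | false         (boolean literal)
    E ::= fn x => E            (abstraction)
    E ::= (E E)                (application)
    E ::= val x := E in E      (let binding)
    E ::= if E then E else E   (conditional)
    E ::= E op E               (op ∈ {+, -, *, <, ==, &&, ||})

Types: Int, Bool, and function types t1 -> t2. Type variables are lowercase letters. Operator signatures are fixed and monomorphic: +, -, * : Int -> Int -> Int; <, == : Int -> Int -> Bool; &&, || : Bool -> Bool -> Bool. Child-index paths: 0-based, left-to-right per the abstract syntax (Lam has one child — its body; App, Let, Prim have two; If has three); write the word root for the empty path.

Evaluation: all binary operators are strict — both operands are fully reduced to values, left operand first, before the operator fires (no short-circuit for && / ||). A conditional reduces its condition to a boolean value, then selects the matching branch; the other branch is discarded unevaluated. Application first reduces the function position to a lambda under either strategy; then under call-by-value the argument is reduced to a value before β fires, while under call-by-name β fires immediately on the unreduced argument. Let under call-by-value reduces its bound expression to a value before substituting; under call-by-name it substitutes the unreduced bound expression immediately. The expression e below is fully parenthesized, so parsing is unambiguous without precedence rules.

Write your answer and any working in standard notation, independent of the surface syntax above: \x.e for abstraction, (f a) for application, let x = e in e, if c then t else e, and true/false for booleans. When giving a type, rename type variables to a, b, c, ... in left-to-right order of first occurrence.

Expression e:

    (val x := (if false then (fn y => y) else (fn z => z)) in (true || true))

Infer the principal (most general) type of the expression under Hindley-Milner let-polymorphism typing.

Derivation:
  unify Bool ~ Bool
y : a
\y._ : a -> a
z : b
\z._ : b -> b
  unify a -> a ~ b -> b
  unify a ~ b
  unify b ~ b
let x : forall. b -> b
  unify Bool ~ Bool
  unify Bool ~ Bool

Answer: Bool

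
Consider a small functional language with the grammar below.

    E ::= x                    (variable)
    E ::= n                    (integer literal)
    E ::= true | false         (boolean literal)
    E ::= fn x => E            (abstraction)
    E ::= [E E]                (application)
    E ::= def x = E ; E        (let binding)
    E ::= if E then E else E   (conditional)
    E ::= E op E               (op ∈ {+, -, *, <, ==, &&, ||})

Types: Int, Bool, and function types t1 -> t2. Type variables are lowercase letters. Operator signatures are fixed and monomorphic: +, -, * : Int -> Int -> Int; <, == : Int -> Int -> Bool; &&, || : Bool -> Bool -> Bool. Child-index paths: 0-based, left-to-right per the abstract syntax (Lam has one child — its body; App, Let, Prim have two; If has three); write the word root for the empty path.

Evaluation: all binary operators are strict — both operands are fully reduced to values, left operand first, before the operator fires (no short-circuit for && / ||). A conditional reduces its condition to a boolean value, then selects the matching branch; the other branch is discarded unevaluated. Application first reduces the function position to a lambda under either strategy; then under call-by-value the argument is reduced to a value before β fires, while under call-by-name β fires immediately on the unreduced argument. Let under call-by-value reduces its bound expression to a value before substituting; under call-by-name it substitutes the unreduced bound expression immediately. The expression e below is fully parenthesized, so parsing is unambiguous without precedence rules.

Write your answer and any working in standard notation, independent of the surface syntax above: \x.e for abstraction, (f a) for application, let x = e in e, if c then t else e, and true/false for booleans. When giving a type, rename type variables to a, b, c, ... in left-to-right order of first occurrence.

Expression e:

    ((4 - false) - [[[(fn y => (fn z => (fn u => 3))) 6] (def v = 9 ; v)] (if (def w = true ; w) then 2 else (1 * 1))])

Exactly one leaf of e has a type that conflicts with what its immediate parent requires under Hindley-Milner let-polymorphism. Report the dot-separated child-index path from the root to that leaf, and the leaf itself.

Working:
  unify Int ~ Int
  unify Bool ~ Int
  FAIL: mismatch Bool ~ Int

Answer: 0.1 : false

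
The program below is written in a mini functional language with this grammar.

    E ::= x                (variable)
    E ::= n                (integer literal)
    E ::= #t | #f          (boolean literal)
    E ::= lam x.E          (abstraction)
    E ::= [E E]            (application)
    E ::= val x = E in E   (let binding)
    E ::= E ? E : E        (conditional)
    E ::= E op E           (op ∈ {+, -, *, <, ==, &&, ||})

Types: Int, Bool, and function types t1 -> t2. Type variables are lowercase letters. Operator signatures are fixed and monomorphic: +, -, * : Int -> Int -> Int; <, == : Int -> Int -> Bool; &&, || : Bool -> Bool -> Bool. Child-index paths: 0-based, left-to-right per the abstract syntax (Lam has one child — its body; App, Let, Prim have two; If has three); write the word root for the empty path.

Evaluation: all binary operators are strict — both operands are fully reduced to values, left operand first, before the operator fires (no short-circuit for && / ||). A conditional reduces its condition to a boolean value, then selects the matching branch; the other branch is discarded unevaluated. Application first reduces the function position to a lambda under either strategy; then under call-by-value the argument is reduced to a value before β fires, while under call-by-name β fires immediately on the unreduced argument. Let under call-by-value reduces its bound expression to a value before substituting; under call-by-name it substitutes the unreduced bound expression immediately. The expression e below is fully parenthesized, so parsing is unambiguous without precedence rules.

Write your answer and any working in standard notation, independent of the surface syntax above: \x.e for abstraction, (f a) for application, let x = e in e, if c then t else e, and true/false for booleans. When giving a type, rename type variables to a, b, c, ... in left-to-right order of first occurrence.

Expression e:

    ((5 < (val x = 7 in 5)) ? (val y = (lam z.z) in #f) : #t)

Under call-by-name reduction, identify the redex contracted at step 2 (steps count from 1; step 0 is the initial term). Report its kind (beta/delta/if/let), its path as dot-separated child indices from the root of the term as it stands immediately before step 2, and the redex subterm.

Working:
step 0: (if (5 < (let x = 7 in 5)) then (let y = (\z.z) in false) else true)
step 1: [let@0.1] (if (5 < 5) then (let y = (\z.z) in false) else true)
step 2: [delta@0] (if false then (let y = (\z.z) in false) else true)

Answer: delta at 0 : (5 < 5)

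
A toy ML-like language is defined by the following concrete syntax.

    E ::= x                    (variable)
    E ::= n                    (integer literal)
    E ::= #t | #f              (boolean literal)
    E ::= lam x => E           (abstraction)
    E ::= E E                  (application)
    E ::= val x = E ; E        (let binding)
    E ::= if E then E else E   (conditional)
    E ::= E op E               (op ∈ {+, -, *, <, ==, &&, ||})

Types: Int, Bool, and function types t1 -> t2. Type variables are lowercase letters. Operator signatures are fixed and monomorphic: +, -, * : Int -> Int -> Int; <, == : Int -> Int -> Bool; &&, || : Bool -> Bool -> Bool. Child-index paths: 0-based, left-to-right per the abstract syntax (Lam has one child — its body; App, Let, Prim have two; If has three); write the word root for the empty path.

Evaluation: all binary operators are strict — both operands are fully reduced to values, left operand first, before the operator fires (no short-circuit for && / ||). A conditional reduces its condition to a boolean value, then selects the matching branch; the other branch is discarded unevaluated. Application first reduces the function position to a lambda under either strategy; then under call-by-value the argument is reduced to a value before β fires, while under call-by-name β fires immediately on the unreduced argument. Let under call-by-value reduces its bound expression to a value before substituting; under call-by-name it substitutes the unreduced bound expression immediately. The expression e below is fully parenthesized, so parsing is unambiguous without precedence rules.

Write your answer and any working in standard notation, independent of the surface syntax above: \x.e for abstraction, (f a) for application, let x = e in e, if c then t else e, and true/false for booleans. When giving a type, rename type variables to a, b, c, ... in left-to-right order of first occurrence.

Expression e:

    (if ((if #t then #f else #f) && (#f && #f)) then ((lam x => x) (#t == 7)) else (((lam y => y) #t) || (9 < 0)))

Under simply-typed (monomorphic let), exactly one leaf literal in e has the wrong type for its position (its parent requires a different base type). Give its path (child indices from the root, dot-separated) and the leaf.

Answer: 1.1.0 : true

Derivation:
  unify Bool ~ Bool
  unify Bool ~ Bool
  unify Bool ~ Bool
  unify Bool ~ Bool
  unify Bool ~ Bool
  unify Bool ~ Bool
  unify Bool ~ Bool
x : a
\x._ : a -> a
  unify Bool ~ Int
  FAIL: mismatch Bool ~ Int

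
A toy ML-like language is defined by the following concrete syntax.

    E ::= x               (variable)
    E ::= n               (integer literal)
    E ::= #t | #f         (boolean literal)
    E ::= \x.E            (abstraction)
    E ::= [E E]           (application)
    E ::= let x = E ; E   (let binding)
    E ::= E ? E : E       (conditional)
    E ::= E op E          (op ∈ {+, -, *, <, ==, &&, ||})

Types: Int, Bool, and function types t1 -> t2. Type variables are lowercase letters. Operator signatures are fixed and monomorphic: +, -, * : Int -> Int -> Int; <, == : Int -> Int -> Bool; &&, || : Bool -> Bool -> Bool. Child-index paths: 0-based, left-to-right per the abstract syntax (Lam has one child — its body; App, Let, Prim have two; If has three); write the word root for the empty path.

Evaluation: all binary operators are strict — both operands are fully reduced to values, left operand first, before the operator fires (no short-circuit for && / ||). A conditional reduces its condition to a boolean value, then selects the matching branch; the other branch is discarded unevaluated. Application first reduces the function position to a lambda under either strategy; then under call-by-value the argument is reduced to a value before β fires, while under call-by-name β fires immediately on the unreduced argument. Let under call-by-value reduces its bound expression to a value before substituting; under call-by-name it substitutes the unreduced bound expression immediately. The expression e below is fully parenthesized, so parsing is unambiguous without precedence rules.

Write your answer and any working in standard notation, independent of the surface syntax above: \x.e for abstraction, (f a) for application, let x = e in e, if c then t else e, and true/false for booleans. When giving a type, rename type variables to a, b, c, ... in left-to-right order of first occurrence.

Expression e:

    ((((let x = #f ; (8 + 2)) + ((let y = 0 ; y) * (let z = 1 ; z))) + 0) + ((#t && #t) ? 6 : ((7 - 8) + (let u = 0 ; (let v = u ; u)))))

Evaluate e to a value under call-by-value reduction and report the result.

Derivation:
step 0: ((((let x = false in (8 + 2)) + ((let y = 0 in y) * (let z = 1 in z))) + 0) + (if (true && true) then 6 else ((7 - 8) + (let u = 0 in (let v = u in u)))))
step 1: [let@0.0.0] ((((8 + 2) + ((let y = 0 in y) * (let z = 1 in z))) + 0) + (if (true && true) then 6 else ((7 - 8) + (let u = 0 in (let v = u in u)))))
step 2: [delta@0.0.0] (((10 + ((let y = 0 in y) * (let z = 1 in z))) + 0) + (if (true && true) then 6 else ((7 - 8) + (let u = 0 in (let v = u in u)))))
step 3: [let@0.0.1.0] (((10 + (0 * (let z = 1 in z))) + 0) + (if (true && true) then 6 else ((7 - 8) + (let u = 0 in (let v = u in u)))))
step 4: [let@0.0.1.1] (((10 + (0 * 1)) + 0) + (if (true && true) then 6 else ((7 - 8) + (let u = 0 in (let v = u in u)))))
step 5: [delta@0.0.1] (((10 + 0) + 0) + (if (true && true) then 6 else ((7 - 8) + (let u = 0 in (let v = u in u)))))
step 6: [delta@0.0] ((10 + 0) + (if (true && true) then 6 else ((7 - 8) + (let u = 0 in (let v = u in u)))))
step 7: [delta@0] (10 + (if (true && true) then 6 else ((7 - 8) + (let u = 0 in (let v = u in u)))))
step 8: [delta@1.0] (10 + (if true then 6 else ((7 - 8) + (let u = 0 in (let v = u in u)))))
step 9: [if@1] (10 + 6)
step 10: [delta@root] 16

Answer: 16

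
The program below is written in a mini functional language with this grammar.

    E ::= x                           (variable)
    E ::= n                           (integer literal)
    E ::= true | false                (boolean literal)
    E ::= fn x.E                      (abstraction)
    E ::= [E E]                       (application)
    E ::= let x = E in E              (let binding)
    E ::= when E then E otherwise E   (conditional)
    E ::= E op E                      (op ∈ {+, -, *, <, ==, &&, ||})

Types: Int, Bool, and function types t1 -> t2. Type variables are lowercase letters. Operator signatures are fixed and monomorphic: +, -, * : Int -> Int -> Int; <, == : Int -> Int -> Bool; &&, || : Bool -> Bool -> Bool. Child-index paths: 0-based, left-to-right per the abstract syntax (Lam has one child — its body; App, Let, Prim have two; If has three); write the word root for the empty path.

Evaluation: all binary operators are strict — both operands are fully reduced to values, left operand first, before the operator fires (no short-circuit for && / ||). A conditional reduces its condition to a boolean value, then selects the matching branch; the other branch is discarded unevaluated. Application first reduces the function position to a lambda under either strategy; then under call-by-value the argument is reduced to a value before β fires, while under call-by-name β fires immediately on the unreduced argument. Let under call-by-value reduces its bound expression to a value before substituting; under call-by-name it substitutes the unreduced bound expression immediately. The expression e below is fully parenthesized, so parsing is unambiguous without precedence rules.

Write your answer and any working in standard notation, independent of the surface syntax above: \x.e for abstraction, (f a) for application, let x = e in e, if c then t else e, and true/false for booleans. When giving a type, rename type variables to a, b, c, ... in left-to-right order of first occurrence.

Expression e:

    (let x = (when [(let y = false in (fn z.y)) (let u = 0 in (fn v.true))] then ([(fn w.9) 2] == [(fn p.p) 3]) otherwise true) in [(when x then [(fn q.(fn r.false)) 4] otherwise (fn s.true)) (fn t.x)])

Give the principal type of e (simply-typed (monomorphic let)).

Working:
let y : Bool
y : Bool
\z._ : a -> Bool
let u : Int
\v._ : b -> Bool
  unify a -> Bool ~ (b -> Bool) -> c
  unify a ~ b -> Bool
  unify Bool ~ c
_ _ : Bool
  unify Bool ~ Bool
\w._ : d -> Int
  unify d -> Int ~ Int -> e
  unify d ~ Int
  unify Int ~ e
_ _ : Int
  unify Int ~ Int
p : f
\p._ : f -> f
  unify f -> f ~ Int -> g
  unify f ~ Int
  unify Int ~ g
_ _ : Int
  unify Int ~ Int
  unify Bool ~ Bool
let x : Bool
x : Bool
  unify Bool ~ Bool
\r._ : i -> Bool
\q._ : h -> i -> Bool
  unify h -> i -> Bool ~ Int -> j
  unify h ~ Int
  unify i -> Bool ~ j
_ _ : i -> Bool
\s._ : k -> Bool
  unify i -> Bool ~ k -> Bool
  unify i ~ k
  unify Bool ~ Bool
x : Bool
\t._ : l -> Bool
  unify k -> Bool ~ (l -> Bool) -> m
  unify k ~ l -> Bool
  unify Bool ~ m
_ _ : Bool

Answer: Bool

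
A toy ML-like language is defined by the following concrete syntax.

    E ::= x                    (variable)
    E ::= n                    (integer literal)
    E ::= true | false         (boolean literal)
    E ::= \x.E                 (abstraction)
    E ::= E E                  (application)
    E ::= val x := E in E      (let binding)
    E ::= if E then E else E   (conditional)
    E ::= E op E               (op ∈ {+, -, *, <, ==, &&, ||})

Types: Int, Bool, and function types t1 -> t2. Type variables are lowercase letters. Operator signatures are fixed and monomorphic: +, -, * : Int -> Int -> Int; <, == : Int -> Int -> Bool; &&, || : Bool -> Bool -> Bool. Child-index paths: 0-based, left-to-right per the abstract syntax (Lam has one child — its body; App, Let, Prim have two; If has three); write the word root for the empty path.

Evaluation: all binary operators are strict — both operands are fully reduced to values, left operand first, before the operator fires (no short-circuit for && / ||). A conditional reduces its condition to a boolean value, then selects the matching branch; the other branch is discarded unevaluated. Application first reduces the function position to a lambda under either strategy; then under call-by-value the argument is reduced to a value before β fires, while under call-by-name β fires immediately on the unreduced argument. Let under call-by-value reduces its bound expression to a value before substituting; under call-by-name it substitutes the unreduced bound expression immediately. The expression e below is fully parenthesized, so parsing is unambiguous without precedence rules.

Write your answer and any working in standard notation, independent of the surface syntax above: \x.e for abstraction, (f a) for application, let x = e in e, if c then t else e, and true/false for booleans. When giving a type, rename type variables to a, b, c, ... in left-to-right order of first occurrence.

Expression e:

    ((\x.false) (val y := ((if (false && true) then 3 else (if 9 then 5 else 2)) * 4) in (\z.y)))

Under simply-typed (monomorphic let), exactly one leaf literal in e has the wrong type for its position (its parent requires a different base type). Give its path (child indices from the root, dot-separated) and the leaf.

Working:
\x._ : a -> Bool
  unify Bool ~ Bool
  unify Bool ~ Bool
  unify Bool ~ Bool
  unify Int ~ Bool
  FAIL: mismatch Int ~ Bool

Answer: 1.0.0.2.0 : 9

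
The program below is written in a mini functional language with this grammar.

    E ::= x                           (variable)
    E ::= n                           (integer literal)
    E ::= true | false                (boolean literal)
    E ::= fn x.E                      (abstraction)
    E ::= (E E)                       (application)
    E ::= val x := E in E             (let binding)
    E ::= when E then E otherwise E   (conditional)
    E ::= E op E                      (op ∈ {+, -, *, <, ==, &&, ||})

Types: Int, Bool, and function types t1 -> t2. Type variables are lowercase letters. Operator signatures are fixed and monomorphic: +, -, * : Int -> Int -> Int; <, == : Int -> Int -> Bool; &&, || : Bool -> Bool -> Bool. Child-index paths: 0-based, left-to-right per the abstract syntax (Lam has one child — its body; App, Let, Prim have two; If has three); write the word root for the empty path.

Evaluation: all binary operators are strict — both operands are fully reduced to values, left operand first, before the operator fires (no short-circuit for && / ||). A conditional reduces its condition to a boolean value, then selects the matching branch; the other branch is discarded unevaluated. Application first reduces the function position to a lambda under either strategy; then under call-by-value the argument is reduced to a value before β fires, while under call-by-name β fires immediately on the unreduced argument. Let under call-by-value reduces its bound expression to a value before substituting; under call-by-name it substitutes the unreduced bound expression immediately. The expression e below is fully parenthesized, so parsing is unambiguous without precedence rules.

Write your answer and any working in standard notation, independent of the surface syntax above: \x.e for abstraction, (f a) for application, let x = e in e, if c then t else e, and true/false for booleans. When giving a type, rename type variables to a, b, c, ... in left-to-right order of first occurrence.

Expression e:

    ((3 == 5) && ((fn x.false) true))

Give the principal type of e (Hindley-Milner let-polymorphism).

Trace:
  unify Int ~ Int
  unify Int ~ Int
  unify Bool ~ Bool
\x._ : a -> Bool
  unify a -> Bool ~ Bool -> b
  unify a ~ Bool
  unify Bool ~ b
_ _ : Bool
  unify Bool ~ Bool

Answer: Bool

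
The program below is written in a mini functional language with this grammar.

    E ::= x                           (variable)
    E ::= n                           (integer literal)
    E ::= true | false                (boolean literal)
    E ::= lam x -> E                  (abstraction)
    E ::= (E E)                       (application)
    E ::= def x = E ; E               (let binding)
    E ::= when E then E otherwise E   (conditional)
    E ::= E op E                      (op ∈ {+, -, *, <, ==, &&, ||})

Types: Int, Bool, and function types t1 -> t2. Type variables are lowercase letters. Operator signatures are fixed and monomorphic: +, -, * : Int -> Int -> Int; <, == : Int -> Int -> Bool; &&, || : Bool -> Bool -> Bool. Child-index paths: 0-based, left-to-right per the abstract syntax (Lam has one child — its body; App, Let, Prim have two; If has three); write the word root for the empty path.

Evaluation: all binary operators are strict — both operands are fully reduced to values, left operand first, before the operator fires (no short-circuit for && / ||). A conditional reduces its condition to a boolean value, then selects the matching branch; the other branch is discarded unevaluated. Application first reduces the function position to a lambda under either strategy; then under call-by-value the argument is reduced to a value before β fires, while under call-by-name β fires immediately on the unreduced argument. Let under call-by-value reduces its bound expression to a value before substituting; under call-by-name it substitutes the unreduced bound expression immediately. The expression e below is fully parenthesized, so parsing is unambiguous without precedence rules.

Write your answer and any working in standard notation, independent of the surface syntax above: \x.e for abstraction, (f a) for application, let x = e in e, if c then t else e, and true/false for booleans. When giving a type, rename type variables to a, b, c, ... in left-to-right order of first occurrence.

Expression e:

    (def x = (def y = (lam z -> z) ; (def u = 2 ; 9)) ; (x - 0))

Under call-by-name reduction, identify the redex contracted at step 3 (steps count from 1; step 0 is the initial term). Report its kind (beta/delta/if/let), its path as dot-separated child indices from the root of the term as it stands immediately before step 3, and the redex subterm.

Answer: let at 0 : (let u = 2 in 9)

Trace:
step 0: (let x = (let y = (\z.z) in (let u = 2 in 9)) in (x - 0))
step 1: [let@root] ((let y = (\z.z) in (let u = 2 in 9)) - 0)
step 2: [let@0] ((let u = 2 in 9) - 0)
step 3: [let@0] (9 - 0)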